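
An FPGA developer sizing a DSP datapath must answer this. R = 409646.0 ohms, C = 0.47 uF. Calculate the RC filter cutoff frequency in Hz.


Cutoff frequency of a first-order RC filter:
fc = 1 / (2 * pi * R * C)
C = 0.47 uF = 4.7e-07 F
fc = 1 / (2 * pi * 409646.0 * 4.7e-07)
   = 1 / 1.2097244123221
   = 0.826635 Hz

0.826635 Hz


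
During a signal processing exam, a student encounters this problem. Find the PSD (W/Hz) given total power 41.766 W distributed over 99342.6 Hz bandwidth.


Power spectral density:
PSD = P / BW
    = 41.766 / 99342.6
    = 0.00042042 W/Hz

0.00042042 W/Hz


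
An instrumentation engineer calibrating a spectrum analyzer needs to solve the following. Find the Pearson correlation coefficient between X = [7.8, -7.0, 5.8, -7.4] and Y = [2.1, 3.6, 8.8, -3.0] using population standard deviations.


Pearson correlation coefficient (population):
r = cov(X,Y) / (std(X) * std(Y))
Mean X = -0.2, Mean Y = 2.875
Cov(X,Y) = 16.68
Std(X) = 7.037045, Std(Y) = 4.205577
r = 0.5636

0.5636


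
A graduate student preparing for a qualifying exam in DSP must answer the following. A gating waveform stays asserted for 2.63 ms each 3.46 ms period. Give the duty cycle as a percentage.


Duty cycle as a percentage:
DC = (t_on / T) * 100
   = (2.63 / 3.46) * 100
   = 0.760116 * 100
   = 76.01 %

76.01 %


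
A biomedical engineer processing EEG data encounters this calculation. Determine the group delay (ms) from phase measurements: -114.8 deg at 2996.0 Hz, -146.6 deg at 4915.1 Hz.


Group delay from phase difference:
tau = -d(phi)/d(omega)
d(phi) = -31.8 deg = -0.555015 rad
d(omega) = 2*pi*(4915.1 - 2996.0) = 12058.0609 rad/s
tau = -(-0.555015) / 12058.0609
    = 0.046 ms

0.046 ms


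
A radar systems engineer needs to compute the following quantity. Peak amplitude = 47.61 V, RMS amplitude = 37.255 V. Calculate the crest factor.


Crest factor is the ratio of peak to RMS:
CF = V_peak / V_rms
   = 47.61 / 37.255
   = 1.2779

1.2779


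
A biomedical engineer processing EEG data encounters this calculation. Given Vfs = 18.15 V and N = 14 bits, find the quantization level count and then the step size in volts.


Step 1 — number of quantization levels:
L = 2^N = 2^14 = 16384

Step 2 — LSB step size:
delta = Vfs / L
      = 18.15 / 16384
      = 0.00110779 V

Levels = 16384; step size = 0.00110779 V


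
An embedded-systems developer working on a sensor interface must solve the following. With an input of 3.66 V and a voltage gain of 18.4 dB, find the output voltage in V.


Output voltage from dB gain:
V_out = V_in * 10^(gain_dB / 20)
      = 3.66 * 10^(18.4 / 20)
      = 3.66 * 8.317638
      = 30.4426 V

30.4426 V


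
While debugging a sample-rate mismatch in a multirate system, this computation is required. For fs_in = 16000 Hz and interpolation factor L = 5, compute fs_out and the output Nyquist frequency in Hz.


Step 1 — output sample rate after interpolation by L:
fs_out = L * fs_in = 5 * 16000 = 80000 Hz

Step 2 — Nyquist frequency of the output stream:
f_Nyq = fs_out / 2 = 80000 / 2 = 40000.0 Hz

fs_out = 80000 Hz; f_Nyquist = 40000.0 Hz


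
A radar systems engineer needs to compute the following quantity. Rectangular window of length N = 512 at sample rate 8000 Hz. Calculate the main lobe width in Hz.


Main lobe width for a rectangular window:
Width = 2 * fs / N
      = 2 * 8000 / 512
      = 16000 / 512
      = 31.25 Hz

31.25 Hz


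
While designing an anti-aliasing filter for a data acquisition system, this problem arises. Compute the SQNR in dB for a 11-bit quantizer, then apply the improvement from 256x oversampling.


Step 1 — baseline SQNR at Nyquist:
SQNR_base = 6.02*N + 1.76
          = 6.02*11 + 1.76
          = 67.98 dB

Step 2 — oversampling processing gain:
G = 10*log10(OSR) = 10*log10(256) = 24.08 dB

Step 3 — total:
SQNR_total = 67.98 + 24.08 = 92.06 dB

Base SQNR = 67.98 dB; oversampled SQNR = 92.06 dB


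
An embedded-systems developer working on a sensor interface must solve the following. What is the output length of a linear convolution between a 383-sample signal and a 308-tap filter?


Linear convolution output length:
L = N + M - 1
  = 383 + 308 - 1
  = 690 samples

690


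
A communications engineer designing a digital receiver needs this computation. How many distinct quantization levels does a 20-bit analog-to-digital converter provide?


Number of quantization levels = 2^N
= 2^20
= 1048576

1048576


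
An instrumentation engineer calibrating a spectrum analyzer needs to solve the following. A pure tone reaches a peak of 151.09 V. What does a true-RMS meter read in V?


RMS voltage for a sinusoidal waveform:
V_rms = V_peak / sqrt(2)
      = 151.09 / 1.414214
      = 106.837 V

106.837 V


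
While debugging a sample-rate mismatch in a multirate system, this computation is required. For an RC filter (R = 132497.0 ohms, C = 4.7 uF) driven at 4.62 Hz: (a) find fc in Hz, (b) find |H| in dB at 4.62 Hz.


Step 1 — cutoff frequency:
fc = 1 / (2*pi*R*C)
C = 4.7 uF = 4.7e-06 F
fc = 1 / (2*pi*132497.0*4.7e-06)
   = 0.255574 Hz

Step 2 — magnitude at f = 4.62 Hz:
|H(f)| = 1 / sqrt(1 + (f/fc)^2)
f/fc = 4.62 / 0.255574 = 18.076956
|H| = 1 / sqrt(1 + 326.776338) = 0.0552346
|H|_dB = 20*log10(0.0552346) = -25.16 dB

fc = 0.255574 Hz; |H(4.62 Hz)| = -25.16 dB


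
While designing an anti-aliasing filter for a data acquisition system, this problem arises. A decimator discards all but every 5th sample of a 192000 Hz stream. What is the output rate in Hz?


Decimation reduces the sample rate:
fs_out = fs_in / M
       = 192000 / 5
       = 38400.0 Hz

38400.0 Hz


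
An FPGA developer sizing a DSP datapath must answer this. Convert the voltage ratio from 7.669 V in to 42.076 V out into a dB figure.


Voltage gain in dB:
G = 20 * log10(Vout / Vin)
  = 20 * log10(42.076 / 7.669)
  = 20 * log10(5.486504)
  = 20 * 0.739296
  = 14.79 dB

14.79 dB


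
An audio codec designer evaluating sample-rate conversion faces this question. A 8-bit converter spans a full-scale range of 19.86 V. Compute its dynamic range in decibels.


Dynamic range from full-scale to LSB:
V_min = V_max / 2^bits = 19.86 / 2^8
DR = 20 * log10(V_max / V_min)
   = 20 * log10(2^8)
   = 20 * 8 * log10(2)
   = 48.16 dB

48.16 dB


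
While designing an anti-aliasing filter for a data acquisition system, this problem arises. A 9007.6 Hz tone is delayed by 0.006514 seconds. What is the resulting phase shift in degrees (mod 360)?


Phase shift from frequency and time delay:
phi = 360 * f * t_delay
    = 360 * 9007.6 * 0.006514
    = 21123.18 degrees
    mod 360 = 243.18 degrees

243.18 degrees


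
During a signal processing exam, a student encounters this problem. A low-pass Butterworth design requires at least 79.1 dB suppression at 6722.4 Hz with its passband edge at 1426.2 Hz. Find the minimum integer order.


Butterworth filter order formula:
n = log10(10^(A/10) - 1) / (2 * log10(f_stop/f_pass))
10^(79.1/10) - 1 = 81283050.6164
f_stop/f_pass = 6722.4 / 1426.2 = 4.7135
n = 5.8737 -> ceil = 6

6


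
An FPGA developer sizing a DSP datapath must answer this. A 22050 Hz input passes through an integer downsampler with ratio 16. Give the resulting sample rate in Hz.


Decimation reduces the sample rate:
fs_out = fs_in / M
       = 22050 / 16
       = 1378.125 Hz

1378.125 Hz


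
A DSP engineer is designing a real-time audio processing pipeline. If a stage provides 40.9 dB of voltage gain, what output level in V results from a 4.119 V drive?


Output voltage from dB gain:
V_out = V_in * 10^(gain_dB / 20)
      = 4.119 * 10^(40.9 / 20)
      = 4.119 * 110.917482
      = 456.8691 V

456.8691 V


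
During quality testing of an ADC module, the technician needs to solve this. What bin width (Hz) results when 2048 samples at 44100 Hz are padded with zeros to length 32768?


Frequency resolution after zero-padding:
N_padded = 2048 * 16 = 32768
df = fs / N_padded
   = 44100 / 32768
   = 1.3458 Hz

1.3458 Hz


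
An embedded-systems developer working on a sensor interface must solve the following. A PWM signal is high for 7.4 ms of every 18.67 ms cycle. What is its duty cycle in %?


Duty cycle as a percentage:
DC = (t_on / T) * 100
   = (7.4 / 18.67) * 100
   = 0.396358 * 100
   = 39.64 %

39.64 %


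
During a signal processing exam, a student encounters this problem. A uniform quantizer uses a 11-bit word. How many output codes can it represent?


Number of quantization levels = 2^N
= 2^11
= 2048

2048


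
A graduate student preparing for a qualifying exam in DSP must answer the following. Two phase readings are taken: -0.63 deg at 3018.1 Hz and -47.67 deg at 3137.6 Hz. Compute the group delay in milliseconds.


Group delay from phase difference:
tau = -d(phi)/d(omega)
d(phi) = -47.04 deg = -0.821003 rad
d(omega) = 2*pi*(3137.6 - 3018.1) = 750.8406 rad/s
tau = -(-0.821003) / 750.8406
    = 1.0934 ms

1.0934 ms


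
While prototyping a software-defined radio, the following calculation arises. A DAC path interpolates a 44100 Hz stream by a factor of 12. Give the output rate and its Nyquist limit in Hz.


Step 1 — output sample rate after interpolation by L:
fs_out = L * fs_in = 12 * 44100 = 529200 Hz

Step 2 — Nyquist frequency of the output stream:
f_Nyq = fs_out / 2 = 529200 / 2 = 264600.0 Hz

fs_out = 529200 Hz; f_Nyquist = 264600.0 Hz


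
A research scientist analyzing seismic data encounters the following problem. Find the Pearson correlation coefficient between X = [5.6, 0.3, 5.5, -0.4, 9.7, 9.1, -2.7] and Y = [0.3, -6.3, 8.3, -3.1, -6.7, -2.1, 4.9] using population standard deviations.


Pearson correlation coefficient (population):
r = cov(X,Y) / (std(X) * std(Y))
Mean X = 3.8714, Mean Y = -0.6714
Cov(X,Y) = -4.636327
Std(X) = 4.490216, Std(Y) = 5.18837
r = -0.199

-0.199


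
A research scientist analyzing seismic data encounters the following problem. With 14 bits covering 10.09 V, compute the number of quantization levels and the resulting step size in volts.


Step 1 — number of quantization levels:
L = 2^N = 2^14 = 16384

Step 2 — LSB step size:
delta = Vfs / L
      = 10.09 / 16384
      = 0.00061584 V

Levels = 16384; step size = 0.00061584 V


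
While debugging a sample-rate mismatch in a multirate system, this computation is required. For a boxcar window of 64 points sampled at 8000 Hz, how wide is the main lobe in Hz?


Main lobe width for a rectangular window:
Width = 2 * fs / N
      = 2 * 8000 / 64
      = 16000 / 64
      = 250.0 Hz

250.0 Hz


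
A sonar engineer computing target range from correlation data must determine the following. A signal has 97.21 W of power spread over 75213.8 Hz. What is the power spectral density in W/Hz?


Power spectral density:
PSD = P / BW
    = 97.21 / 75213.8
    = 0.00129245 W/Hz

0.00129245 W/Hz


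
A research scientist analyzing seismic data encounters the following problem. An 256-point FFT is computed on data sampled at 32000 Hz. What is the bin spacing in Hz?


DFT frequency resolution:
df = fs / N
   = 32000 / 256
   = 125.0 Hz

125.0 Hz


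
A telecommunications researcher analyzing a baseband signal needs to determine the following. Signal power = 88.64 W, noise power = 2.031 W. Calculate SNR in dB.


SNR in decibels:
SNR = 10 * log10(Ps / Pn)
    = 10 * log10(88.64 / 2.031)
    = 10 * log10(43.6435)
    = 10 * 1.6399
    = 16.4 dB

16.4 dB


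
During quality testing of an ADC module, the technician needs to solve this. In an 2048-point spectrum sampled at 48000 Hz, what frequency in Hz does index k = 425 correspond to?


Frequency of DFT bin k:
f_k = k * fs / N
    = 425 * 48000 / 2048
    = 20400000 / 2048
    = 9960.938 Hz

9960.938 Hz


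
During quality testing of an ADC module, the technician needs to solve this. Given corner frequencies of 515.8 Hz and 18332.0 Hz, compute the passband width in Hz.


Bandwidth is the difference of -3dB frequencies:
BW = f_high - f_low
   = 18332.0 - 515.8
   = 17816.2 Hz

17816.2 Hz


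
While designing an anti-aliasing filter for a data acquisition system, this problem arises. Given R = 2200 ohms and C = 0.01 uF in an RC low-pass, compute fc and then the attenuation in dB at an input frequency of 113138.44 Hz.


Step 1 — cutoff frequency:
fc = 1 / (2*pi*R*C)
C = 0.01 uF = 1e-08 F
fc = 1 / (2*pi*2200*1e-08)
   = 7234.316 Hz

Step 2 — magnitude at f = 113138.44 Hz:
|H(f)| = 1 / sqrt(1 + (f/fc)^2)
f/fc = 113138.44 / 7234.316 = 15.639134
|H| = 1 / sqrt(1 + 244.582512) = 0.0638118
|H|_dB = 20*log10(0.0638118) = -23.9 dB

fc = 7234.316 Hz; |H(113138.44 Hz)| = -23.9 dB


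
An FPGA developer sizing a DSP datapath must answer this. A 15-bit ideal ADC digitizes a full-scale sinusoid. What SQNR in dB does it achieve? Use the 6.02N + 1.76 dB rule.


Theoretical SNR for a full-scale sinusoid:
SNR = 6.02 * N + 1.76
    = 6.02 * 15 + 1.76
    = 90.3 + 1.76
    = 92.06 dB

92.06 dB


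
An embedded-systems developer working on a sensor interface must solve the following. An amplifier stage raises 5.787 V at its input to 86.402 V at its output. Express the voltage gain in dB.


Voltage gain in dB:
G = 20 * log10(Vout / Vin)
  = 20 * log10(86.402 / 5.787)
  = 20 * log10(14.930361)
  = 20 * 1.17407
  = 23.48 dB

23.48 dB


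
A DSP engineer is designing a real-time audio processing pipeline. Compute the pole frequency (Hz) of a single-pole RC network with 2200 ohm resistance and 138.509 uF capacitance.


Cutoff frequency of a first-order RC filter:
fc = 1 / (2 * pi * R * C)
C = 138.509 uF = 0.000138509 F
fc = 1 / (2 * pi * 2200 * 0.000138509)
   = 1 / 1.9146109701667
   = 0.522299 Hz

0.522299 Hz


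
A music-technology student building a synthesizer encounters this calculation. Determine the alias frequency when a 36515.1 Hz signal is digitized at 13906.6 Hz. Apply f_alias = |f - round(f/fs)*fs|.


Compute the nearest integer multiple of fs to the signal:
n = round(36515.1 / 13906.6) = 3
f_alias = |36515.1 - 3 * 13906.6|
        = |36515.1 - 41719.8|
        = 5204.7 Hz

5204.7


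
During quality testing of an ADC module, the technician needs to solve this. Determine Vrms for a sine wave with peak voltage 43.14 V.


RMS voltage for a sinusoidal waveform:
V_rms = V_peak / sqrt(2)
      = 43.14 / 1.414214
      = 30.505 V

30.505 V


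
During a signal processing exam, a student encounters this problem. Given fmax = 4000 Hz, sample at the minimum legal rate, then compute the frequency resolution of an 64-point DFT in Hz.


Step 1 — Nyquist sampling rate:
fs = 2 * fmax = 2 * 4000 = 8000 Hz

Step 2 — DFT bin spacing:
df = fs / N = 8000 / 64 = 125.0 Hz

125.0 Hz


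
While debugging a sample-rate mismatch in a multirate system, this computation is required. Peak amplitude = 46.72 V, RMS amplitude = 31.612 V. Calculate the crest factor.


Crest factor is the ratio of peak to RMS:
CF = V_peak / V_rms
   = 46.72 / 31.612
   = 1.4779

1.4779


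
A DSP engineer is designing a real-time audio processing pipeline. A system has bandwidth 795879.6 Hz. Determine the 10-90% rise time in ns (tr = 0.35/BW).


Rise time from bandwidth relationship:
tr = 0.35 / BW
   = 0.35 / 795879.6
   = 4.397650097e-07 s
   = 439.765 ns

439.765 ns


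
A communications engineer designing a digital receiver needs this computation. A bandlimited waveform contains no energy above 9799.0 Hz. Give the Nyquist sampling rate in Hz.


The Nyquist rate is twice the maximum frequency component.
fs_min = 2 * fmax
      = 2 * 9799.0
      = 19598.0 Hz

19598.0


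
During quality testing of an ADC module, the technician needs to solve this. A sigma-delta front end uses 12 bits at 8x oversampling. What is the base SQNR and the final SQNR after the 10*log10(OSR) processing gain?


Step 1 — baseline SQNR at Nyquist:
SQNR_base = 6.02*N + 1.76
          = 6.02*12 + 1.76
          = 74.0 dB

Step 2 — oversampling processing gain:
G = 10*log10(OSR) = 10*log10(8) = 9.03 dB

Step 3 — total:
SQNR_total = 74.0 + 9.03 = 83.03 dB

Base SQNR = 74.0 dB; oversampled SQNR = 83.03 dB


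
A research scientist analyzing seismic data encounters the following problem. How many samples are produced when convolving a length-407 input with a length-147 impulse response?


Linear convolution output length:
L = N + M - 1
  = 407 + 147 - 1
  = 553 samples

553


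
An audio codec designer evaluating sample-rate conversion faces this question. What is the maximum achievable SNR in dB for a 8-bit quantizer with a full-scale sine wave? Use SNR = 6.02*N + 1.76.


Theoretical SNR for a full-scale sinusoid:
SNR = 6.02 * N + 1.76
    = 6.02 * 8 + 1.76
    = 48.16 + 1.76
    = 49.92 dB

49.92 dB


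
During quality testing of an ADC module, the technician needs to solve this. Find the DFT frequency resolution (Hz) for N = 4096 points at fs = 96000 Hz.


DFT frequency resolution:
df = fs / N
   = 96000 / 4096
   = 23.4375 Hz

23.4375 Hz


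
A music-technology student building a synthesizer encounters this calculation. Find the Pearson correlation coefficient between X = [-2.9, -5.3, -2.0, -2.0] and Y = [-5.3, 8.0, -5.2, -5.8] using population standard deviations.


Pearson correlation coefficient (population):
r = cov(X,Y) / (std(X) * std(Y))
Mean X = -3.05, Mean Y = -2.075
Cov(X,Y) = -7.58625
Std(X) = 1.35, Std(Y) = 5.821243
r = -0.9653

-0.9653


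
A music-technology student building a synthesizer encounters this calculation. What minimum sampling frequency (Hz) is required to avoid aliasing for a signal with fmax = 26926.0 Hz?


The Nyquist rate is twice the maximum frequency component.
fs_min = 2 * fmax
      = 2 * 26926.0
      = 53852.0 Hz

53852.0


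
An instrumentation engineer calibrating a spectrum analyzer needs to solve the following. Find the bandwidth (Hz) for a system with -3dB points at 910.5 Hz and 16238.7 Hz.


Bandwidth is the difference of -3dB frequencies:
BW = f_high - f_low
   = 16238.7 - 910.5
   = 15328.2 Hz

15328.2 Hz


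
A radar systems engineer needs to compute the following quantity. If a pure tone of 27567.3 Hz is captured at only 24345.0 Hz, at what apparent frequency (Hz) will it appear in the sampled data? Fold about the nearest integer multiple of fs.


Compute the nearest integer multiple of fs to the signal:
n = round(27567.3 / 24345.0) = 1
f_alias = |27567.3 - 1 * 24345.0|
        = |27567.3 - 24345.0|
        = 3222.3 Hz

3222.3


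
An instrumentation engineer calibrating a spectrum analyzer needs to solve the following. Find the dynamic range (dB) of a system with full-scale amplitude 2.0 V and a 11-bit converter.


Dynamic range from full-scale to LSB:
V_min = V_max / 2^bits = 2.0 / 2^11
DR = 20 * log10(V_max / V_min)
   = 20 * log10(2^11)
   = 20 * 11 * log10(2)
   = 66.23 dB

66.23 dB


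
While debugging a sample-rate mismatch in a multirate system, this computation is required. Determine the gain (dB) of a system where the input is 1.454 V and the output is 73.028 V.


Voltage gain in dB:
G = 20 * log10(Vout / Vin)
  = 20 * log10(73.028 / 1.454)
  = 20 * log10(50.225585)
  = 20 * 1.700925
  = 34.02 dB

34.02 dB


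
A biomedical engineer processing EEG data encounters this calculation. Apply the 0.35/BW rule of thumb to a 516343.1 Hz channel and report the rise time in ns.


Rise time from bandwidth relationship:
tr = 0.35 / BW
   = 0.35 / 516343.1
   = 6.7784386e-07 s
   = 677.8439 ns

677.8439 ns


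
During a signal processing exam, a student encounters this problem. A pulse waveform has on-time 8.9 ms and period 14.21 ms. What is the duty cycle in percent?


Duty cycle as a percentage:
DC = (t_on / T) * 100
   = (8.9 / 14.21) * 100
   = 0.626319 * 100
   = 62.63 %

62.63 %


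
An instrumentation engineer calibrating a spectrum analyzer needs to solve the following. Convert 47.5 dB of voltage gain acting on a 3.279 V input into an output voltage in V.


Output voltage from dB gain:
V_out = V_in * 10^(gain_dB / 20)
      = 3.279 * 10^(47.5 / 20)
      = 3.279 * 237.137371
      = 777.5734 V

777.5734 V


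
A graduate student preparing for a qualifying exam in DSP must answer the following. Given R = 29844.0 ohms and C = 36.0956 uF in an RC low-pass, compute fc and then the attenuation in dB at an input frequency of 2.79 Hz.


Step 1 — cutoff frequency:
fc = 1 / (2*pi*R*C)
C = 36.0956 uF = 3.60956e-05 F
fc = 1 / (2*pi*29844.0*3.60956e-05)
   = 0.147744 Hz

Step 2 — magnitude at f = 2.79 Hz:
|H(f)| = 1 / sqrt(1 + (f/fc)^2)
f/fc = 2.79 / 0.147744 = 18.884016
|H| = 1 / sqrt(1 + 356.60606) = 0.0528807
|H|_dB = 20*log10(0.0528807) = -25.53 dB

fc = 0.147744 Hz; |H(2.79 Hz)| = -25.53 dB


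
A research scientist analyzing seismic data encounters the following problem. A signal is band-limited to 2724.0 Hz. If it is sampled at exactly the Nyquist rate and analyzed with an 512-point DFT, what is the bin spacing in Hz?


Step 1 — Nyquist sampling rate:
fs = 2 * fmax = 2 * 2724.0 = 5448.0 Hz

Step 2 — DFT bin spacing:
df = fs / N = 5448.0 / 512 = 10.6406 Hz

10.6406 Hz


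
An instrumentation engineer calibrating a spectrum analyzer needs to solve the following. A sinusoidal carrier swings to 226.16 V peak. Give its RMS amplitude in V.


RMS voltage for a sinusoidal waveform:
V_rms = V_peak / sqrt(2)
      = 226.16 / 1.414214
      = 159.919 V

159.919 V


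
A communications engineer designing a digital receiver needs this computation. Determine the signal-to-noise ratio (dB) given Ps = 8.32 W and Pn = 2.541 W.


SNR in decibels:
SNR = 10 * log10(Ps / Pn)
    = 10 * log10(8.32 / 2.541)
    = 10 * log10(3.2743)
    = 10 * 0.5151
    = 5.15 dB

5.15 dB


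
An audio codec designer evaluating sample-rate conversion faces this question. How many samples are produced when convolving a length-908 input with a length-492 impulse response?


Linear convolution output length:
L = N + M - 1
  = 908 + 492 - 1
  = 1399 samples

1399


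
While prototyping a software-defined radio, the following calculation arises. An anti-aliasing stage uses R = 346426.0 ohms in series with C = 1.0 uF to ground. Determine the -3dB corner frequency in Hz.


Cutoff frequency of a first-order RC filter:
fc = 1 / (2 * pi * R * C)
C = 1.0 uF = 1e-06 F
fc = 1 / (2 * pi * 346426.0 * 1e-06)
   = 1 / 2.176658753225
   = 0.45942 Hz

0.45942 Hz


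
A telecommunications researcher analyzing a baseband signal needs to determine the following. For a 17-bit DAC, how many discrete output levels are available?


Number of quantization levels = 2^N
= 2^17
= 131072

131072


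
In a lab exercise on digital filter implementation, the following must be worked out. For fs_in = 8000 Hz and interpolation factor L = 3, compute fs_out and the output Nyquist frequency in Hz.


Step 1 — output sample rate after interpolation by L:
fs_out = L * fs_in = 3 * 8000 = 24000 Hz

Step 2 — Nyquist frequency of the output stream:
f_Nyq = fs_out / 2 = 24000 / 2 = 12000.0 Hz

fs_out = 24000 Hz; f_Nyquist = 12000.0 Hz


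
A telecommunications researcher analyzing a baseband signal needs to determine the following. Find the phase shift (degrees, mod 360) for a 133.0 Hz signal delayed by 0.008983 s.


Phase shift from frequency and time delay:
phi = 360 * f * t_delay
    = 360 * 133.0 * 0.008983
    = 430.11 degrees
    mod 360 = 70.11 degrees

70.11 degrees


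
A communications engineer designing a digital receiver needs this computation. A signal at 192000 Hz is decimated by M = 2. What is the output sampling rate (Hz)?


Decimation reduces the sample rate:
fs_out = fs_in / M
       = 192000 / 2
       = 96000.0 Hz

96000.0 Hz


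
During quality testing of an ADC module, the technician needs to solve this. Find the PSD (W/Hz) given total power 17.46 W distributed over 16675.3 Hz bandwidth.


Power spectral density:
PSD = P / BW
    = 17.46 / 16675.3
    = 0.00104706 W/Hz

0.00104706 W/Hz


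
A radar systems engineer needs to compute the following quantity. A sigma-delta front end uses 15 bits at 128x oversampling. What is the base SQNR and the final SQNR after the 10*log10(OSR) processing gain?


Step 1 — baseline SQNR at Nyquist:
SQNR_base = 6.02*N + 1.76
          = 6.02*15 + 1.76
          = 92.06 dB

Step 2 — oversampling processing gain:
G = 10*log10(OSR) = 10*log10(128) = 21.07 dB

Step 3 — total:
SQNR_total = 92.06 + 21.07 = 113.13 dB

Base SQNR = 92.06 dB; oversampled SQNR = 113.13 dB


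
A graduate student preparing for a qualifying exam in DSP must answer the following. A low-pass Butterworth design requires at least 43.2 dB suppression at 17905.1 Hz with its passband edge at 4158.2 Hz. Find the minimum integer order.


Butterworth filter order formula:
n = log10(10^(A/10) - 1) / (2 * log10(f_stop/f_pass))
10^(43.2/10) - 1 = 20891.9613
f_stop/f_pass = 17905.1 / 4158.2 = 4.306
n = 3.4065 -> ceil = 4

4


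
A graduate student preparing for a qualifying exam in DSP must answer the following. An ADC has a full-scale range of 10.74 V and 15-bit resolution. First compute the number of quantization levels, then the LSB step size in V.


Step 1 — number of quantization levels:
L = 2^N = 2^15 = 32768

Step 2 — LSB step size:
delta = Vfs / L
      = 10.74 / 32768
      = 0.00032776 V

Levels = 32768; step size = 0.00032776 V


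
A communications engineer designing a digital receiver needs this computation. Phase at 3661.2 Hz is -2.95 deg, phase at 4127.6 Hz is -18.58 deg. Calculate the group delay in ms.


Group delay from phase difference:
tau = -d(phi)/d(omega)
d(phi) = -15.63 deg = -0.272795 rad
d(omega) = 2*pi*(4127.6 - 3661.2) = 2930.4776 rad/s
tau = -(-0.272795) / 2930.4776
    = 0.0931 ms

0.0931 ms


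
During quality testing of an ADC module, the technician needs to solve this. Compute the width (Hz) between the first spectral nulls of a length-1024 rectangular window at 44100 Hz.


Main lobe width for a rectangular window:
Width = 2 * fs / N
      = 2 * 44100 / 1024
      = 88200 / 1024
      = 86.133 Hz

86.133 Hz


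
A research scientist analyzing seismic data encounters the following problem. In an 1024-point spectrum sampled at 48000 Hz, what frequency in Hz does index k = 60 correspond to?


Frequency of DFT bin k:
f_k = k * fs / N
    = 60 * 48000 / 1024
    = 2880000 / 1024
    = 2812.5 Hz

2812.5 Hz


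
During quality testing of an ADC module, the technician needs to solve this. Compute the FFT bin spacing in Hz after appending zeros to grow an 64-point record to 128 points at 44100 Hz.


Frequency resolution after zero-padding:
N_padded = 64 * 2 = 128
df = fs / N_padded
   = 44100 / 128
   = 344.5312 Hz

344.5312 Hz


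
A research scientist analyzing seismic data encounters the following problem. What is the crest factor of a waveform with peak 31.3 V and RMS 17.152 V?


Crest factor is the ratio of peak to RMS:
CF = V_peak / V_rms
   = 31.3 / 17.152
   = 1.8249

1.8249


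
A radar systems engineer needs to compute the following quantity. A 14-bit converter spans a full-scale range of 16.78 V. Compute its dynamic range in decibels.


Dynamic range from full-scale to LSB:
V_min = V_max / 2^bits = 16.78 / 2^14
DR = 20 * log10(V_max / V_min)
   = 20 * log10(2^14)
   = 20 * 14 * log10(2)
   = 84.29 dB

84.29 dB


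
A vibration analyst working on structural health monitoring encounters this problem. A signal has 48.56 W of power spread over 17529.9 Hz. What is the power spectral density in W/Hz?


Power spectral density:
PSD = P / BW
    = 48.56 / 17529.9
    = 0.00277012 W/Hz

0.00277012 W/Hz


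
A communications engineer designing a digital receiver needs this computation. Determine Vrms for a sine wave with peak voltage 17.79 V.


RMS voltage for a sinusoidal waveform:
V_rms = V_peak / sqrt(2)
      = 17.79 / 1.414214
      = 12.579 V

12.579 V


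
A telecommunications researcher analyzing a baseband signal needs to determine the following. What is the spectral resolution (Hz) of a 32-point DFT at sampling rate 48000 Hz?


DFT frequency resolution:
df = fs / N
   = 48000 / 32
   = 1500.0 Hz

1500.0 Hz


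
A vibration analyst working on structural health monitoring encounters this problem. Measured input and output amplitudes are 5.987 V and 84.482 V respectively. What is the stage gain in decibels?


Voltage gain in dB:
G = 20 * log10(Vout / Vin)
  = 20 * log10(84.482 / 5.987)
  = 20 * log10(14.110907)
  = 20 * 1.149555
  = 22.99 dB

22.99 dB


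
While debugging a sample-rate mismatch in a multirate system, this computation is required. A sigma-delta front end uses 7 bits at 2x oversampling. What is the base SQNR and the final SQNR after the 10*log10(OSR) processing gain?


Step 1 — baseline SQNR at Nyquist:
SQNR_base = 6.02*N + 1.76
          = 6.02*7 + 1.76
          = 43.9 dB

Step 2 — oversampling processing gain:
G = 10*log10(OSR) = 10*log10(2) = 3.01 dB

Step 3 — total:
SQNR_total = 43.9 + 3.01 = 46.91 dB

Base SQNR = 43.9 dB; oversampled SQNR = 46.91 dB


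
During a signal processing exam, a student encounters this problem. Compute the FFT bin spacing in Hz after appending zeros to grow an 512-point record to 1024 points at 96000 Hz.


Frequency resolution after zero-padding:
N_padded = 512 * 2 = 1024
df = fs / N_padded
   = 96000 / 1024
   = 93.75 Hz

93.75 Hz


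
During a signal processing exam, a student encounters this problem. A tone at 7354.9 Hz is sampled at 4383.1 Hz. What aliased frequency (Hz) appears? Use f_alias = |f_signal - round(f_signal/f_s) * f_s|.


Compute the nearest integer multiple of fs to the signal:
n = round(7354.9 / 4383.1) = 2
f_alias = |7354.9 - 2 * 4383.1|
        = |7354.9 - 8766.2|
        = 1411.3 Hz

1411.3


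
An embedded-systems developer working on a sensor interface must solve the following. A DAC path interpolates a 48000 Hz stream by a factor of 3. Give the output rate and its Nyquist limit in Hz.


Step 1 — output sample rate after interpolation by L:
fs_out = L * fs_in = 3 * 48000 = 144000 Hz

Step 2 — Nyquist frequency of the output stream:
f_Nyq = fs_out / 2 = 144000 / 2 = 72000.0 Hz

fs_out = 144000 Hz; f_Nyquist = 72000.0 Hz


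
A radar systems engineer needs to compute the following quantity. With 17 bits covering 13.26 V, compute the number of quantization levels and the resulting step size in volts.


Step 1 — number of quantization levels:
L = 2^N = 2^17 = 131072

Step 2 — LSB step size:
delta = Vfs / L
      = 13.26 / 131072
      = 0.00010117 V

Levels = 131072; step size = 0.00010117 V


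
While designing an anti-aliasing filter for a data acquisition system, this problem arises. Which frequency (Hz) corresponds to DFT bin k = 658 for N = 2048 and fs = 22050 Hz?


Frequency of DFT bin k:
f_k = k * fs / N
    = 658 * 22050 / 2048
    = 14508900 / 2048
    = 7084.424 Hz

7084.424 Hz


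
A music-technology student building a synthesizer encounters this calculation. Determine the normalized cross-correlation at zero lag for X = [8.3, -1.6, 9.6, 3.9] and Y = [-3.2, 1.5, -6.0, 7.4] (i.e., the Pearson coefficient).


Pearson correlation coefficient (population):
r = cov(X,Y) / (std(X) * std(Y))
Mean X = 5.05, Mean Y = -0.075
Cov(X,Y) = -14.04625
Std(X) = 4.382066, Std(Y) = 5.080047
r = -0.631

-0.631


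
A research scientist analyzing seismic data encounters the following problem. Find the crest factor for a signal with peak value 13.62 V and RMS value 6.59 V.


Crest factor is the ratio of peak to RMS:
CF = V_peak / V_rms
   = 13.62 / 6.59
   = 2.0668

2.0668


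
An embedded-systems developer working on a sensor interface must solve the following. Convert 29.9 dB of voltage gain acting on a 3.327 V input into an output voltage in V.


Output voltage from dB gain:
V_out = V_in * 10^(gain_dB / 20)
      = 3.327 * 10^(29.9 / 20)
      = 3.327 * 31.260794
      = 104.0047 V

104.0047 V


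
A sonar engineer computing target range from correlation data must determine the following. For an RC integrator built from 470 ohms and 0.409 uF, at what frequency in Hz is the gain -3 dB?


Cutoff frequency of a first-order RC filter:
fc = 1 / (2 * pi * R * C)
C = 0.409 uF = 4.09e-07 F
fc = 1 / (2 * pi * 470 * 4.09e-07)
   = 1 / 0.0012078167115991
   = 827.940192 Hz

827.940192 Hz


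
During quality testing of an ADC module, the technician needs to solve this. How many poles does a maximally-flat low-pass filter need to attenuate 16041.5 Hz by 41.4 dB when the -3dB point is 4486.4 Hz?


Butterworth filter order formula:
n = log10(10^(A/10) - 1) / (2 * log10(f_stop/f_pass))
10^(41.4/10) - 1 = 13802.8426
f_stop/f_pass = 16041.5 / 4486.4 = 3.5756
n = 3.7408 -> ceil = 4

4


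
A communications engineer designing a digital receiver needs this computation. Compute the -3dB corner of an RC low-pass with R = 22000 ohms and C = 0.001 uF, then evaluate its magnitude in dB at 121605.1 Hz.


Step 1 — cutoff frequency:
fc = 1 / (2*pi*R*C)
C = 0.001 uF = 1e-09 F
fc = 1 / (2*pi*22000*1e-09)
   = 7234.316 Hz

Step 2 — magnitude at f = 121605.1 Hz:
|H(f)| = 1 / sqrt(1 + (f/fc)^2)
f/fc = 121605.1 / 7234.316 = 16.809481
|H| = 1 / sqrt(1 + 282.558651) = 0.0593852
|H|_dB = 20*log10(0.0593852) = -24.53 dB

fc = 7234.316 Hz; |H(121605.1 Hz)| = -24.53 dB


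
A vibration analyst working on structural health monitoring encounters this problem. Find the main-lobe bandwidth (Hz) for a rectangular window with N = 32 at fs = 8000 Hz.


Main lobe width for a rectangular window:
Width = 2 * fs / N
      = 2 * 8000 / 32
      = 16000 / 32
      = 500.0 Hz

500.0 Hz


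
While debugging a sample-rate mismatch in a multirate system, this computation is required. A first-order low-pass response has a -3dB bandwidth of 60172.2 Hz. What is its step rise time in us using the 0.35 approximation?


Rise time from bandwidth relationship:
tr = 0.35 / BW
   = 0.35 / 60172.2
   = 5.816639578e-06 s
   = 5.8166 us

5.8166 us


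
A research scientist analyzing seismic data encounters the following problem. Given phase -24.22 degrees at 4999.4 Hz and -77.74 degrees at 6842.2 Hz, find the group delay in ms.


Group delay from phase difference:
tau = -d(phi)/d(omega)
d(phi) = -53.52 deg = -0.9341 rad
d(omega) = 2*pi*(6842.2 - 4999.4) = 11578.6539 rad/s
tau = -(-0.9341) / 11578.6539
    = 0.0807 ms

0.0807 ms


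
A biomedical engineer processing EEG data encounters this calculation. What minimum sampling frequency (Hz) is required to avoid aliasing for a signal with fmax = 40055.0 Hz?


The Nyquist rate is twice the maximum frequency component.
fs_min = 2 * fmax
      = 2 * 40055.0
      = 80110.0 Hz

80110.0


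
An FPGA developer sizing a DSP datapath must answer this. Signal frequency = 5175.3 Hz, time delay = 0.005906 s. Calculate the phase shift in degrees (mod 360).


Phase shift from frequency and time delay:
phi = 360 * f * t_delay
    = 360 * 5175.3 * 0.005906
    = 11003.52 degrees
    mod 360 = 203.52 degrees

203.52 degrees


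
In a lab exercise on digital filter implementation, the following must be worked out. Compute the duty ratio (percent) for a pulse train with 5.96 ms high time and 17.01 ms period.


Duty cycle as a percentage:
DC = (t_on / T) * 100
   = (5.96 / 17.01) * 100
   = 0.350382 * 100
   = 35.04 %

35.04 %


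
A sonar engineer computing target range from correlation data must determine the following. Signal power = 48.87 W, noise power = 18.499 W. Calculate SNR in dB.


SNR in decibels:
SNR = 10 * log10(Ps / Pn)
    = 10 * log10(48.87 / 18.499)
    = 10 * log10(2.6418)
    = 10 * 0.4219
    = 4.22 dB

4.22 dB


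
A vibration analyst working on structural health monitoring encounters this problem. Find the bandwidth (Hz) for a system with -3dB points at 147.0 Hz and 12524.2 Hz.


Bandwidth is the difference of -3dB frequencies:
BW = f_high - f_low
   = 12524.2 - 147.0
   = 12377.2 Hz

12377.2 Hz


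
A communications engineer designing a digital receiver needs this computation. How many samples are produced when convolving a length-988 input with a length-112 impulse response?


Linear convolution output length:
L = N + M - 1
  = 988 + 112 - 1
  = 1099 samples

1099


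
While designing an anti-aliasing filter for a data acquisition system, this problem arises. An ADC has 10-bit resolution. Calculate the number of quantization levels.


Number of quantization levels = 2^N
= 2^10
= 1024

1024


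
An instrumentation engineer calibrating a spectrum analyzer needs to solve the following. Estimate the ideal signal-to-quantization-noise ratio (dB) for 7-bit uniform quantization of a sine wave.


Theoretical SNR for a full-scale sinusoid:
SNR = 6.02 * N + 1.76
    = 6.02 * 7 + 1.76
    = 42.14 + 1.76
    = 43.9 dB

43.9 dB


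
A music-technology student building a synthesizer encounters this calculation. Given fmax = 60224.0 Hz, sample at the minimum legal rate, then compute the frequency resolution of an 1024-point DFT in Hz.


Step 1 — Nyquist sampling rate:
fs = 2 * fmax = 2 * 60224.0 = 120448.0 Hz

Step 2 — DFT bin spacing:
df = fs / N = 120448.0 / 1024 = 117.625 Hz

117.625 Hz


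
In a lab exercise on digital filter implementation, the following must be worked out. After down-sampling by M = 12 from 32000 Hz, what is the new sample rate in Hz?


Decimation reduces the sample rate:
fs_out = fs_in / M
       = 32000 / 12
       = 2666.6667 Hz

2666.6667 Hz


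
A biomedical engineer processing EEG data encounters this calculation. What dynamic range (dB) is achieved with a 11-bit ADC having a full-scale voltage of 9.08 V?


Dynamic range from full-scale to LSB:
V_min = V_max / 2^bits = 9.08 / 2^11
DR = 20 * log10(V_max / V_min)
   = 20 * log10(2^11)
   = 20 * 11 * log10(2)
   = 66.23 dB

66.23 dB


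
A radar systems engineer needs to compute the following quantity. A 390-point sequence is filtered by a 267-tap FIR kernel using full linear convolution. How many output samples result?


Linear convolution output length:
L = N + M - 1
  = 390 + 267 - 1
  = 656 samples

656


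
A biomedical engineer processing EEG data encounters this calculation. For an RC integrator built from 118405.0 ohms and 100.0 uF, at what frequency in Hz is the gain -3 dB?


Cutoff frequency of a first-order RC filter:
fc = 1 / (2 * pi * R * C)
C = 100.0 uF = 0.0001 F
fc = 1 / (2 * pi * 118405.0 * 0.0001)
   = 1 / 74.39605562966
   = 0.013442 Hz

0.013442 Hz


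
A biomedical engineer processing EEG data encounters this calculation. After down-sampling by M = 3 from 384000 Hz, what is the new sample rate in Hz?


Decimation reduces the sample rate:
fs_out = fs_in / M
       = 384000 / 3
       = 128000.0 Hz

128000.0 Hz


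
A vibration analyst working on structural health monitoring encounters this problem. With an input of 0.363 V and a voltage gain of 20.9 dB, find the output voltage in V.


Output voltage from dB gain:
V_out = V_in * 10^(gain_dB / 20)
      = 0.363 * 10^(20.9 / 20)
      = 0.363 * 11.091748
      = 4.0263 V

4.0263 V


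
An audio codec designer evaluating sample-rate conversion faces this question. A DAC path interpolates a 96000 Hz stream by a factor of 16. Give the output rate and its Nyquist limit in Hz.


Step 1 — output sample rate after interpolation by L:
fs_out = L * fs_in = 16 * 96000 = 1536000 Hz

Step 2 — Nyquist frequency of the output stream:
f_Nyq = fs_out / 2 = 1536000 / 2 = 768000.0 Hz

fs_out = 1536000 Hz; f_Nyquist = 768000.0 Hz


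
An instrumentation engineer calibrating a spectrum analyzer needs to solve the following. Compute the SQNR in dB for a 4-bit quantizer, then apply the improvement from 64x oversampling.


Step 1 — baseline SQNR at Nyquist:
SQNR_base = 6.02*N + 1.76
          = 6.02*4 + 1.76
          = 25.84 dB

Step 2 — oversampling processing gain:
G = 10*log10(OSR) = 10*log10(64) = 18.06 dB

Step 3 — total:
SQNR_total = 25.84 + 18.06 = 43.9 dB

Base SQNR = 25.84 dB; oversampled SQNR = 43.9 dB
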